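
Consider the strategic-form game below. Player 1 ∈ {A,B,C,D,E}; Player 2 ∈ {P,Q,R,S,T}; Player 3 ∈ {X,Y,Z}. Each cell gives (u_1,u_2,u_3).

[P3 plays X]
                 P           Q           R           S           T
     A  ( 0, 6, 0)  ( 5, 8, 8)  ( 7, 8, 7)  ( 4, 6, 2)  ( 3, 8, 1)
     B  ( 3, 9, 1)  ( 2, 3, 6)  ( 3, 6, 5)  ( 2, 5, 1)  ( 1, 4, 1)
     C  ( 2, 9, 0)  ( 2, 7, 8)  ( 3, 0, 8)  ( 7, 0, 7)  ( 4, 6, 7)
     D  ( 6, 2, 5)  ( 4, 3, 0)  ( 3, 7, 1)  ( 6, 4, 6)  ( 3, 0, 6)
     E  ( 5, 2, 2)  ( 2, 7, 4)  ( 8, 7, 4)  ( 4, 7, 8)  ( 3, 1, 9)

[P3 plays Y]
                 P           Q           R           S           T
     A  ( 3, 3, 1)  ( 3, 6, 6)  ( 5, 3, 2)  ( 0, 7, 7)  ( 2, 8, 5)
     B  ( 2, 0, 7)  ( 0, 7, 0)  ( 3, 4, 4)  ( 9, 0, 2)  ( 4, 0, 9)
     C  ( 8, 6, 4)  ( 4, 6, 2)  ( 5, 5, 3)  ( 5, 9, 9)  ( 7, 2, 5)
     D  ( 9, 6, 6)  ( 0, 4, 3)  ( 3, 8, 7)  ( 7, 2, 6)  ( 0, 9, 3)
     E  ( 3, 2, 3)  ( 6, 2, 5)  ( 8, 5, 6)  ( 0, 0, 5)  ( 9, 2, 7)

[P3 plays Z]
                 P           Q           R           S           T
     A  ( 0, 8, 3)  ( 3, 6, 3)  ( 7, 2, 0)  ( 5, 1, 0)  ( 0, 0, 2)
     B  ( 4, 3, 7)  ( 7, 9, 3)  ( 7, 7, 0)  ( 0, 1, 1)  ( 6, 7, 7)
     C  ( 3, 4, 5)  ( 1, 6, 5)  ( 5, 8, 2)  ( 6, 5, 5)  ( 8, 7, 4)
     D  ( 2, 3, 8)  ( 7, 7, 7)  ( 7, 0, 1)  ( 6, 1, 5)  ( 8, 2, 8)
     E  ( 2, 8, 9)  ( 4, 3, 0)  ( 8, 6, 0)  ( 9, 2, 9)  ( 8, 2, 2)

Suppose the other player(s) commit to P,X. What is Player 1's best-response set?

u_1(A vs P,X) = 0
u_1(B vs P,X) = 3
u_1(C vs P,X) = 2
u_1(D vs P,X) = 6
u_1(E vs P,X) = 5
max payoff 6 at {D}

P1 best: {D}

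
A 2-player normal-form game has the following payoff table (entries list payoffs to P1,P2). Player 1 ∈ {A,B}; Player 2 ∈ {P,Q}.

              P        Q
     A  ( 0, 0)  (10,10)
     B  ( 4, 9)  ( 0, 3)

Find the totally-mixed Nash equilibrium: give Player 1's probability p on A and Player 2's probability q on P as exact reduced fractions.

P1 indiff ⇒ q·0+(1-q)·10 = q·4+(1-q)·0 ⇒ q(-4) = (1-q)(-10) ⇒ q = 5/7
P2 indiff ⇒ p·0+(1-p)·9 = p·10+(1-p)·3 ⇒ p(-10) = (1-p)(-6) ⇒ p = 3/8

P1 mixes 3/8 on A; P2 mixes 5/7 on P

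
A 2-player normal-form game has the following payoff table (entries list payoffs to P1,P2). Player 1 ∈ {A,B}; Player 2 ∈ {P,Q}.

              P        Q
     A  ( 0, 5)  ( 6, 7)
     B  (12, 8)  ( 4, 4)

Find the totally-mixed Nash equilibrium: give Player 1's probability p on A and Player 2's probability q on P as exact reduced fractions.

P1 mixes 2/3 on A; P2 mixes 1/7 on P

P1 indiff ⇒ q·0+(1-q)·6 = q·12+(1-q)·4 ⇒ q(-12) = (1-q)(-2) ⇒ q = 1/7
P2 indiff ⇒ p·5+(1-p)·8 = p·7+(1-p)·4 ⇒ p(-2) = (1-p)(-4) ⇒ p = 2/3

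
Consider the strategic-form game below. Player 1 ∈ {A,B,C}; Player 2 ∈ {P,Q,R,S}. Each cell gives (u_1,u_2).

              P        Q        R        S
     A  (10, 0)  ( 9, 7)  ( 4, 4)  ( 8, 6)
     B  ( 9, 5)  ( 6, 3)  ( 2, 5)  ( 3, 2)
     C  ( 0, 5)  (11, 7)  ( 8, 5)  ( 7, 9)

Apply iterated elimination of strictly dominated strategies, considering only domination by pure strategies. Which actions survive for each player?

P1 drop B (A beats it: P:10>9 Q:9>6 R:4>2 S:8>3)
P2 drop P (Q beats it: A:7>0 C:7>5)
P2 drop R (Q beats it: A:7>4 C:7>5)
P1→{A,C} P2→{Q,S}

Remaining: P1:{A,C} P2:{Q,S}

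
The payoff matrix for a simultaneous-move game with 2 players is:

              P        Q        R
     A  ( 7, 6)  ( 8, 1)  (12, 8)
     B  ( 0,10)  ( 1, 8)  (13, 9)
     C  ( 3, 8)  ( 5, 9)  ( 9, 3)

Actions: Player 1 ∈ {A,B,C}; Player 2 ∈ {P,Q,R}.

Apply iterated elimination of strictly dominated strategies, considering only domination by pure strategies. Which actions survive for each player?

IESDS → P1:{A,B} P2:{P,R}

P1 drop C (A beats it: P:7>3 Q:8>5 R:12>9)
P2 drop Q (P beats it: A:6>1 B:10>8)
P1→{A,B} P2→{P,R}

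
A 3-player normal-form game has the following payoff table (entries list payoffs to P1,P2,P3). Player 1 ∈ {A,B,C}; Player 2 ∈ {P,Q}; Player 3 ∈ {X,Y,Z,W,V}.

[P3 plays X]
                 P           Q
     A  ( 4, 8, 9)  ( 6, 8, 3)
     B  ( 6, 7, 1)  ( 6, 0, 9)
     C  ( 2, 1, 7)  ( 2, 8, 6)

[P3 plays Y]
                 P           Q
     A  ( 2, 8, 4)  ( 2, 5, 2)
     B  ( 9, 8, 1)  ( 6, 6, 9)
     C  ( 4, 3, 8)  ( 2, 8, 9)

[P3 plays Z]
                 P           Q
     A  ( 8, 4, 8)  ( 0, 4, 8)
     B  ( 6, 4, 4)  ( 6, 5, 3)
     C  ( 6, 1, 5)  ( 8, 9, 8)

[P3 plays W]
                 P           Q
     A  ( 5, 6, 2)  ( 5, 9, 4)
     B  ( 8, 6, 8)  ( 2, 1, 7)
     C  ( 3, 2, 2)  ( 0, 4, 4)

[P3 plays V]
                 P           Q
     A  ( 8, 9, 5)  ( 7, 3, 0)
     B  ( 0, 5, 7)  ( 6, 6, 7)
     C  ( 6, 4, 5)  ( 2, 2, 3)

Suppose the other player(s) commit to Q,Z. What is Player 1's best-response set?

u_1(A vs Q,Z) = 0
u_1(B vs Q,Z) = 6
u_1(C vs Q,Z) = 8
max payoff 8 at {C}

P1 best: {C}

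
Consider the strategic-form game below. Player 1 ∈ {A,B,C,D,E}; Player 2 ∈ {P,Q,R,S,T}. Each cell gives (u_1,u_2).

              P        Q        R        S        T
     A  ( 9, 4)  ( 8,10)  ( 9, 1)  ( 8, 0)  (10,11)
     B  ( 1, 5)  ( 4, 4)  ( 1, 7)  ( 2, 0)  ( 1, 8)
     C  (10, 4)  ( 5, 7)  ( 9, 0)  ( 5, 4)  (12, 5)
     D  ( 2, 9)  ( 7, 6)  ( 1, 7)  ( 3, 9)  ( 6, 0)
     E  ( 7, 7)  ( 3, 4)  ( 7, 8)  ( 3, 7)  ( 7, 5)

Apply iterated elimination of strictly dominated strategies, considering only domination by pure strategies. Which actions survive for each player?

Survivors P1:{A,C} P2:{Q,T}

P1 drop B (A beats it: P:9>1 Q:8>4 R:9>1 S:8>2 T:10>1)
P1 drop D (A beats it: P:9>2 Q:8>7 R:9>1 S:8>3 T:10>6)
P1 drop E (A beats it: P:9>7 Q:8>3 R:9>7 S:8>3 T:10>7)
P2 drop P (Q beats it: A:10>4 C:7>4)
P2 drop R (Q beats it: A:10>1 C:7>0)
P2 drop S (Q beats it: A:10>0 C:7>4)
P1→{A,C} P2→{Q,T}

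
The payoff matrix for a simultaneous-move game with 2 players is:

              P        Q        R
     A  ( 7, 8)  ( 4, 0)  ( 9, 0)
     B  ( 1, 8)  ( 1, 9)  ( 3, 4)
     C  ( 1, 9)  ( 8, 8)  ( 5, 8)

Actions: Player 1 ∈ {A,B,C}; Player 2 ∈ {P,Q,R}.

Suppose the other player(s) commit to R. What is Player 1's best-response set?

argmax u_1 = {A}

u_1(A vs R) = 9
u_1(B vs R) = 3
u_1(C vs R) = 5
max payoff 9 at {A}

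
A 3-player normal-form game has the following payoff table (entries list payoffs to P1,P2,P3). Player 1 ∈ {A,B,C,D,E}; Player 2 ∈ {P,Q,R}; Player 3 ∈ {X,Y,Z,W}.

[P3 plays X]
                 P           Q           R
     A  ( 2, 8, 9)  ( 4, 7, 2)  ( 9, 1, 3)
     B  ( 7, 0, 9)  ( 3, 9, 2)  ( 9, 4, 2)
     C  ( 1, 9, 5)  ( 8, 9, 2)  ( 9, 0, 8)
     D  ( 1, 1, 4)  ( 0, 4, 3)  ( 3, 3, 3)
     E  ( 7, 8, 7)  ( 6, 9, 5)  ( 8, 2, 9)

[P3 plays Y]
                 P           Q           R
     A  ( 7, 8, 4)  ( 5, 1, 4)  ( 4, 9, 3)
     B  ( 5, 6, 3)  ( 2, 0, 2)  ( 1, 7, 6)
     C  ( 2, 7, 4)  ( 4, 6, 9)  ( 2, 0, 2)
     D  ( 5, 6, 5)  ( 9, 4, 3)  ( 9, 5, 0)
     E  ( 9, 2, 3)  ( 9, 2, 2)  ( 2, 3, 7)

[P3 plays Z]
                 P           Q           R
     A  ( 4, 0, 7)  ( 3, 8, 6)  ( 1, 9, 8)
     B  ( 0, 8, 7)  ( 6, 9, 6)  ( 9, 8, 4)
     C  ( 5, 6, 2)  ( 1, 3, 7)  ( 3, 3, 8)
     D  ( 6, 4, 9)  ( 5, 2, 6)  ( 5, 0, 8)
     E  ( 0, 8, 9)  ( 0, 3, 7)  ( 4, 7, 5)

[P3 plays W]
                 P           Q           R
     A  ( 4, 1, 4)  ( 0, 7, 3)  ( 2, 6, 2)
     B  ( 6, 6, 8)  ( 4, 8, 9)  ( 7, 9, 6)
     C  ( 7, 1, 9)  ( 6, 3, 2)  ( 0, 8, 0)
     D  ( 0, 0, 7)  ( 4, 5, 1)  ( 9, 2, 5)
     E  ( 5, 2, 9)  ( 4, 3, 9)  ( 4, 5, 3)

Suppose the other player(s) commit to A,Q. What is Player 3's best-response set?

u_3(X vs A,Q) = 2
u_3(Y vs A,Q) = 4
u_3(Z vs A,Q) = 6
u_3(W vs A,Q) = 3
max payoff 6 at {Z}

BR_3 = {Z}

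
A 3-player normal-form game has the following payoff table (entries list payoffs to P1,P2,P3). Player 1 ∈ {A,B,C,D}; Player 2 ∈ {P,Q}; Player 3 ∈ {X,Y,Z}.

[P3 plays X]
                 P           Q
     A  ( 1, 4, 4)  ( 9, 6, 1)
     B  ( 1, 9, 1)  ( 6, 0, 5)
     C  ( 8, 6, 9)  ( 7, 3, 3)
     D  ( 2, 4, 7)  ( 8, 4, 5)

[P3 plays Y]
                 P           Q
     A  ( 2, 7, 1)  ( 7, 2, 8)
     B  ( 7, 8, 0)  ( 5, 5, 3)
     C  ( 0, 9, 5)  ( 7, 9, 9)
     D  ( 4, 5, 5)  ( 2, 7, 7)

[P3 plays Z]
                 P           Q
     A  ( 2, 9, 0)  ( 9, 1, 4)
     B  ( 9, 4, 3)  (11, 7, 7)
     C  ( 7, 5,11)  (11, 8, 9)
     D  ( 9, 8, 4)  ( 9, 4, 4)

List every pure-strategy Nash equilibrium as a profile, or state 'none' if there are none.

(A,P,X): not NE [P1→C gives 8>1; P2→Q gives 6>4]
(A,P,Y): not NE [P1→B gives 7>2; P3→X gives 4>1]
(A,P,Z): not NE [P1→D gives 9>2; P3→X gives 4>0]
(A,Q,X): not NE [P3→Y gives 8>1]
(A,Q,Y): not NE [P2→P gives 7>2]
(A,Q,Z): not NE [P1→C gives 11>9; P2→P gives 9>1; P3→Y gives 8>4]
(B,P,X): not NE [P1→C gives 8>1; P3→Z gives 3>1]
(B,P,Y): not NE [P3→Z gives 3>0]
(B,P,Z): not NE [P2→Q gives 7>4]
(B,Q,X): not NE [P1→A gives 9>6; P2→P gives 9>0; P3→Z gives 7>5]
(B,Q,Y): not NE [P1→C gives 7>5; P2→P gives 8>5; P3→Z gives 7>3]
(B,Q,Z): NE
(C,P,X): not NE [P3→Z gives 11>9]
(C,P,Y): not NE [P1→B gives 7>0; P3→Z gives 11>5]
(C,P,Z): not NE [P1→D gives 9>7; P2→Q gives 8>5]
(C,Q,X): not NE [P1→A gives 9>7; P2→P gives 6>3; P3→Z gives 9>3]
(C,Q,Y): NE
(C,Q,Z): NE
(D,P,X): not NE [P1→C gives 8>2]
(D,P,Y): not NE [P1→B gives 7>4; P2→Q gives 7>5; P3→X gives 7>5]
(D,P,Z): not NE [P3→X gives 7>4]
(D,Q,X): not NE [P1→A gives 9>8; P3→Y gives 7>5]
(D,Q,Y): not NE [P1→C gives 7>2]
(D,Q,Z): not NE [P1→C gives 11>9; P2→P gives 8>4; P3→Y gives 7>4]

PSNE = {(B,Q,Z), (C,Q,Y), (C,Q,Z)}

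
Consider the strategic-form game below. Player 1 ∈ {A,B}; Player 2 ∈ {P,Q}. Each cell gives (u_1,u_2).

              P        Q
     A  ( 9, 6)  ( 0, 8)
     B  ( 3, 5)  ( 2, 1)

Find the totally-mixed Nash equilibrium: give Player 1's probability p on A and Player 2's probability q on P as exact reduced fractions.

P1 indiff ⇒ q·9+(1-q)·0 = q·3+(1-q)·2 ⇒ q(6) = (1-q)(2) ⇒ q = 1/4
P2 indiff ⇒ p·6+(1-p)·5 = p·8+(1-p)·1 ⇒ p(-2) = (1-p)(-4) ⇒ p = 2/3

P1 mixes 2/3 on A; P2 mixes 1/4 on P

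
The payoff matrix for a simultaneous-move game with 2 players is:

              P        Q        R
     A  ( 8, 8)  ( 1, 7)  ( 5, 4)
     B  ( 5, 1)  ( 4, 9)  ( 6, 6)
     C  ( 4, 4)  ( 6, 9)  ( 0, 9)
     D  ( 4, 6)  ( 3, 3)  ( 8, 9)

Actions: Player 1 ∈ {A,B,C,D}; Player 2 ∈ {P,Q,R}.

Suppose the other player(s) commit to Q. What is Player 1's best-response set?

P1 best: {C}

u_1(A vs Q) = 1
u_1(B vs Q) = 4
u_1(C vs Q) = 6
u_1(D vs Q) = 3
max payoff 6 at {C}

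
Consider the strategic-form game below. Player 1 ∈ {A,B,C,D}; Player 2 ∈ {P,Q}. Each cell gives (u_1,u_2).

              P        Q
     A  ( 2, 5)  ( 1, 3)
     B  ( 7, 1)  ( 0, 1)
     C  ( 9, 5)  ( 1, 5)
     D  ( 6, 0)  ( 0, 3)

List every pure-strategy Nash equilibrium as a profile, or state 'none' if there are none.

(A,P): not NE [P1→C gives 9>2]
(A,Q): not NE [P2→P gives 5>3]
(B,P): not NE [P1→C gives 9>7]
(B,Q): not NE [P1→C gives 1>0]
(C,P): NE
(C,Q): NE
(D,P): not NE [P1→C gives 9>6; P2→Q gives 3>0]
(D,Q): not NE [P1→C gives 1>0]

Nash profiles: (C,P), (C,Q)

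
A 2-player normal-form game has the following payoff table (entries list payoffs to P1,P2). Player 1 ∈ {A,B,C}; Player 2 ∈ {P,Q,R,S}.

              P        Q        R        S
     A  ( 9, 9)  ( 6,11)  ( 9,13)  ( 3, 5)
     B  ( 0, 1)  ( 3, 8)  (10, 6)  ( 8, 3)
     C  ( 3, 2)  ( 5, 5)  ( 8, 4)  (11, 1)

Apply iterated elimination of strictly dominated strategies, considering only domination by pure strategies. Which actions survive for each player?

Survivors P1:{A,B} P2:{Q,R}

P2 drop P (Q beats it: A:11>9 B:8>1 C:5>2)
P2 drop S (Q beats it: A:11>5 B:8>3 C:5>1)
P1 drop C (A beats it: Q:6>5 R:9>8)
P1→{A,B} P2→{Q,R}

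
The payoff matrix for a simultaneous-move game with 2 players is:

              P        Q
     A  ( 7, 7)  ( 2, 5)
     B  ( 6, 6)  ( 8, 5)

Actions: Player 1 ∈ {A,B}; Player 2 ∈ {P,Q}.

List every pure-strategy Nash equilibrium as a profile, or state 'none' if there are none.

(A,P): NE
(A,Q): not NE [P1→B gives 8>2; P2→P gives 7>5]
(B,P): not NE [P1→A gives 7>6]
(B,Q): not NE [P2→P gives 6>5]

NE set: (A,P)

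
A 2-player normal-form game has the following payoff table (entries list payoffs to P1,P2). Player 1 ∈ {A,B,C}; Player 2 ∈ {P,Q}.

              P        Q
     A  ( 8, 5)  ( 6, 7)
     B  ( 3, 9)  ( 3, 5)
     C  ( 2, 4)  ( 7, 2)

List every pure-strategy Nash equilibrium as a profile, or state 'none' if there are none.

PSNE: ∅

(A,P): not NE [P2→Q gives 7>5]
(A,Q): not NE [P1→C gives 7>6]
(B,P): not NE [P1→A gives 8>3]
(B,Q): not NE [P1→C gives 7>3; P2→P gives 9>5]
(C,P): not NE [P1→A gives 8>2]
(C,Q): not NE [P2→P gives 4>2]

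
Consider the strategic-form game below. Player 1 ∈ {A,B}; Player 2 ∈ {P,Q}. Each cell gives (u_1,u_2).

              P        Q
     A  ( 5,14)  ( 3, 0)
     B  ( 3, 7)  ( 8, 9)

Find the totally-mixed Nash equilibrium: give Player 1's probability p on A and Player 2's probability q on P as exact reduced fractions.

P1 indiff ⇒ q·5+(1-q)·3 = q·3+(1-q)·8 ⇒ q(2) = (1-q)(5) ⇒ q = 5/7
P2 indiff ⇒ p·14+(1-p)·7 = p·0+(1-p)·9 ⇒ p(14) = (1-p)(2) ⇒ p = 1/8

(p,q) = (1/8, 5/7)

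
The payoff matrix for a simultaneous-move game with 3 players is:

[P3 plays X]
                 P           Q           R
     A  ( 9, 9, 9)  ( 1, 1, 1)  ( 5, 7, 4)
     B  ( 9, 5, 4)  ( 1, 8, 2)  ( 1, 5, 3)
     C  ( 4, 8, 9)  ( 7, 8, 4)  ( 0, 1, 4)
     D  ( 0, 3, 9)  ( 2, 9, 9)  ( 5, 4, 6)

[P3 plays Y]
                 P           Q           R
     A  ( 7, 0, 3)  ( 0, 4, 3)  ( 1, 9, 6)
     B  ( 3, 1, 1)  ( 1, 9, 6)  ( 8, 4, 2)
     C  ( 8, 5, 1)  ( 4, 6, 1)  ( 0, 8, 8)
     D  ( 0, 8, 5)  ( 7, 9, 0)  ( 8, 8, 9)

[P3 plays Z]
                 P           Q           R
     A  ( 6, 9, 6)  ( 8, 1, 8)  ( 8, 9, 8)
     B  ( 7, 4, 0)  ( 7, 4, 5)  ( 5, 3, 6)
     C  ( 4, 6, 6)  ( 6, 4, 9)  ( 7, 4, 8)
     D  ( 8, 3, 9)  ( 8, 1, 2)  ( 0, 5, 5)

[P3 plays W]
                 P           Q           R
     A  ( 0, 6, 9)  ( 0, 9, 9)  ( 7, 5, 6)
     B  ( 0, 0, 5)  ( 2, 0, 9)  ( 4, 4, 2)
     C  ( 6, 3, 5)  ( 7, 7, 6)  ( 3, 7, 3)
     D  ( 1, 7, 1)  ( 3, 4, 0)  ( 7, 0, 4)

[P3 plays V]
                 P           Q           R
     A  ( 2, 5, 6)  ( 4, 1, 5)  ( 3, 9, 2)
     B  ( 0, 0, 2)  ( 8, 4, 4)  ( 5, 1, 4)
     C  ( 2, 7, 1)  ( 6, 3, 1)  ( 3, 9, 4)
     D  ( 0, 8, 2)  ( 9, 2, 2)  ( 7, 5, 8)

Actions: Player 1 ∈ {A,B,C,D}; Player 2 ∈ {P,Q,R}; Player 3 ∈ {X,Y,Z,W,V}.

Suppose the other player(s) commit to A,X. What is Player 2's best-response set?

BR_2 = {P}

u_2(P vs A,X) = 9
u_2(Q vs A,X) = 1
u_2(R vs A,X) = 7
max payoff 9 at {P}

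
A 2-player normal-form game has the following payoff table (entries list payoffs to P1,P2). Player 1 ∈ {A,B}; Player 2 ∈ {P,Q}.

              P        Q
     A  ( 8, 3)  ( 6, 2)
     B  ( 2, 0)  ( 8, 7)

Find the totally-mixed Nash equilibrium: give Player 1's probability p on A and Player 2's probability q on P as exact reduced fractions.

P1 indiff ⇒ q·8+(1-q)·6 = q·2+(1-q)·8 ⇒ q(6) = (1-q)(2) ⇒ q = 1/4
P2 indiff ⇒ p·3+(1-p)·0 = p·2+(1-p)·7 ⇒ p(1) = (1-p)(7) ⇒ p = 7/8

P1 mixes 7/8 on A; P2 mixes 1/4 on P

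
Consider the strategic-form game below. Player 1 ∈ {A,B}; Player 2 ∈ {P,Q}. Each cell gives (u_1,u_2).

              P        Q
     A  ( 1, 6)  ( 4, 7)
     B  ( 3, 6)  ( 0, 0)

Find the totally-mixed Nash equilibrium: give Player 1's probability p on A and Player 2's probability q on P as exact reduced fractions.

(p,q) = (6/7, 2/3)

P1 indiff ⇒ q·1+(1-q)·4 = q·3+(1-q)·0 ⇒ q(-2) = (1-q)(-4) ⇒ q = 2/3
P2 indiff ⇒ p·6+(1-p)·6 = p·7+(1-p)·0 ⇒ p(-1) = (1-p)(-6) ⇒ p = 6/7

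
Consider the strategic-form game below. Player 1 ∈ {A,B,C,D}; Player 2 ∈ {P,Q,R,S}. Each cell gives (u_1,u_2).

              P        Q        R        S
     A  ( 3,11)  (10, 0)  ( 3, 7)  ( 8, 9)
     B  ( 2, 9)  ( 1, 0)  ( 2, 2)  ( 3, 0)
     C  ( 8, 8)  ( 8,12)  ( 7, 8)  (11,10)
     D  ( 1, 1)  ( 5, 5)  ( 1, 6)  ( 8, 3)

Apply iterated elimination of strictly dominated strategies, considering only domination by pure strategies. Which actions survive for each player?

Remaining: P1:{A,C} P2:{P,Q,S}

P1 drop B (A beats it: P:3>2 Q:10>1 R:3>2 S:8>3)
P1 drop D (C beats it: P:8>1 Q:8>5 R:7>1 S:11>8)
P2 drop R (S beats it: A:9>7 C:10>8)
P1→{A,C} P2→{P,Q,S}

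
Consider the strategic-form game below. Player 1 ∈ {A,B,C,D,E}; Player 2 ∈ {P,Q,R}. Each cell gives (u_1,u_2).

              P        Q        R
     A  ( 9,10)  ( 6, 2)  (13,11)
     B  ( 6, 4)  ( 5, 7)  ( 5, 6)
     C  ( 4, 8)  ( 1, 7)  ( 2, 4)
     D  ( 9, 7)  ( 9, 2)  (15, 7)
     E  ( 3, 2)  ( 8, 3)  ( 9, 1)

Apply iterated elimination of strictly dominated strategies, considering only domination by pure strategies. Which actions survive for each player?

Remaining: P1:{A,D} P2:{P,R}

P1 drop B (A beats it: P:9>6 Q:6>5 R:13>5)
P1 drop C (A beats it: P:9>4 Q:6>1 R:13>2)
P1 drop E (D beats it: P:9>3 Q:9>8 R:15>9)
P2 drop Q (P beats it: A:10>2 D:7>2)
P1→{A,D} P2→{P,R}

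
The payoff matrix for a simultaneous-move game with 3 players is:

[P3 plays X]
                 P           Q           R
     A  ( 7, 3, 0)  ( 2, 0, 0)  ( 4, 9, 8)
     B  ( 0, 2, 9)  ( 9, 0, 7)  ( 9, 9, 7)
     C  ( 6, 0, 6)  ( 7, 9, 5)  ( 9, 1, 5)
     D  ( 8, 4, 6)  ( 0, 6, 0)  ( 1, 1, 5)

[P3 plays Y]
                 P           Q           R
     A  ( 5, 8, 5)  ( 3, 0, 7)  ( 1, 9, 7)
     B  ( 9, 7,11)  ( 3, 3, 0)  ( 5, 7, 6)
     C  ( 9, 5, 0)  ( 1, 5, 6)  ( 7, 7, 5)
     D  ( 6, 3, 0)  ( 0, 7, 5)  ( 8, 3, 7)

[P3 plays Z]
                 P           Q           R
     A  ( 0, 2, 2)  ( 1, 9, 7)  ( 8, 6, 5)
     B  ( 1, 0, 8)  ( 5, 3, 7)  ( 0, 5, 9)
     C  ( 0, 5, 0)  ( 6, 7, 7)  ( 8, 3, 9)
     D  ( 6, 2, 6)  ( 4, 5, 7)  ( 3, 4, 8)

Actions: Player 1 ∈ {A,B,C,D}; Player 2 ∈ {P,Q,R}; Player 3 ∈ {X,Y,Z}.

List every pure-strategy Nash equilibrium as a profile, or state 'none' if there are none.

(A,P,X): not NE [P1→D gives 8>7; P2→R gives 9>3; P3→Y gives 5>0]
(A,P,Y): not NE [P1→C gives 9>5; P2→R gives 9>8]
(A,P,Z): not NE [P1→D gives 6>0; P2→Q gives 9>2; P3→Y gives 5>2]
(A,Q,X): not NE [P1→B gives 9>2; P2→R gives 9>0; P3→Z gives 7>0]
(A,Q,Y): not NE [P2→R gives 9>0]
(A,Q,Z): not NE [P1→C gives 6>1]
(A,R,X): not NE [P1→C gives 9>4]
(A,R,Y): not NE [P1→D gives 8>1; P3→X gives 8>7]
(A,R,Z): not NE [P2→Q gives 9>6; P3→X gives 8>5]
(B,P,X): not NE [P1→D gives 8>0; P2→R gives 9>2; P3→Y gives 11>9]
(B,P,Y): NE
(B,P,Z): not NE [P1→D gives 6>1; P2→R gives 5>0; P3→Y gives 11>8]
(B,Q,X): not NE [P2→R gives 9>0]
(B,Q,Y): not NE [P2→R gives 7>3; P3→Z gives 7>0]
(B,Q,Z): not NE [P1→C gives 6>5; P2→R gives 5>3]
(B,R,X): not NE [P3→Z gives 9>7]
(B,R,Y): not NE [P1→D gives 8>5; P3→Z gives 9>6]
(B,R,Z): not NE [P1→C gives 8>0]
(C,P,X): not NE [P1→D gives 8>6; P2→Q gives 9>0]
(C,P,Y): not NE [P2→R gives 7>5; P3→X gives 6>0]
(C,P,Z): not NE [P1→D gives 6>0; P2→Q gives 7>5; P3→X gives 6>0]
(C,Q,X): not NE [P1→B gives 9>7; P3→Z gives 7>5]
(C,Q,Y): not NE [P1→B gives 3>1; P2→R gives 7>5; P3→Z gives 7>6]
(C,Q,Z): NE
(C,R,X): not NE [P2→Q gives 9>1; P3→Z gives 9>5]
(C,R,Y): not NE [P1→D gives 8>7; P3→Z gives 9>5]
(C,R,Z): not NE [P2→Q gives 7>3]
(D,P,X): not NE [P2→Q gives 6>4]
(D,P,Y): not NE [P1→C gives 9>6; P2→Q gives 7>3; P3→Z gives 6>0]
(D,P,Z): not NE [P2→Q gives 5>2]
(D,Q,X): not NE [P1→B gives 9>0; P3→Z gives 7>0]
(D,Q,Y): not NE [P1→B gives 3>0; P3→Z gives 7>5]
(D,Q,Z): not NE [P1→C gives 6>4]
(D,R,X): not NE [P1→C gives 9>1; P2→Q gives 6>1; P3→Z gives 8>5]
(D,R,Y): not NE [P2→Q gives 7>3; P3→Z gives 8>7]
(D,R,Z): not NE [P1→C gives 8>3; P2→Q gives 5>4]

NE set: (B,P,Y), (C,Q,Z)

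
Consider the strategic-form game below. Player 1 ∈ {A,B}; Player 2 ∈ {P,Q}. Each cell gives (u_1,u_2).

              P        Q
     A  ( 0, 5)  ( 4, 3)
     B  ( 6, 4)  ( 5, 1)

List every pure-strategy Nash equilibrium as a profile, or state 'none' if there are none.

NE set: (B,P)

(A,P): not NE [P1→B gives 6>0]
(A,Q): not NE [P1→B gives 5>4; P2→P gives 5>3]
(B,P): NE
(B,Q): not NE [P2→P gives 4>1]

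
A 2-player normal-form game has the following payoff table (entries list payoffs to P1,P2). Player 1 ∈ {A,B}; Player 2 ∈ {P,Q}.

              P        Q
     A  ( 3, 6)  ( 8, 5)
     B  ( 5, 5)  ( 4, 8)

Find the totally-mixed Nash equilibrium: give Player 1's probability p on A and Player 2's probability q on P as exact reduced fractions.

P1 indiff ⇒ q·3+(1-q)·8 = q·5+(1-q)·4 ⇒ q(-2) = (1-q)(-4) ⇒ q = 2/3
P2 indiff ⇒ p·6+(1-p)·5 = p·5+(1-p)·8 ⇒ p(1) = (1-p)(3) ⇒ p = 3/4

p=3/4, q=2/3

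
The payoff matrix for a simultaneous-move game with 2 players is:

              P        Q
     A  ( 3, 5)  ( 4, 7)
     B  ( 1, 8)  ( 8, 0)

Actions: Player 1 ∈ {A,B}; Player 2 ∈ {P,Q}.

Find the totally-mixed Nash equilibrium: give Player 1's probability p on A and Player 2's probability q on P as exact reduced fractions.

P1 indiff ⇒ q·3+(1-q)·4 = q·1+(1-q)·8 ⇒ q(2) = (1-q)(4) ⇒ q = 2/3
P2 indiff ⇒ p·5+(1-p)·8 = p·7+(1-p)·0 ⇒ p(-2) = (1-p)(-8) ⇒ p = 4/5

(p,q) = (4/5, 2/3)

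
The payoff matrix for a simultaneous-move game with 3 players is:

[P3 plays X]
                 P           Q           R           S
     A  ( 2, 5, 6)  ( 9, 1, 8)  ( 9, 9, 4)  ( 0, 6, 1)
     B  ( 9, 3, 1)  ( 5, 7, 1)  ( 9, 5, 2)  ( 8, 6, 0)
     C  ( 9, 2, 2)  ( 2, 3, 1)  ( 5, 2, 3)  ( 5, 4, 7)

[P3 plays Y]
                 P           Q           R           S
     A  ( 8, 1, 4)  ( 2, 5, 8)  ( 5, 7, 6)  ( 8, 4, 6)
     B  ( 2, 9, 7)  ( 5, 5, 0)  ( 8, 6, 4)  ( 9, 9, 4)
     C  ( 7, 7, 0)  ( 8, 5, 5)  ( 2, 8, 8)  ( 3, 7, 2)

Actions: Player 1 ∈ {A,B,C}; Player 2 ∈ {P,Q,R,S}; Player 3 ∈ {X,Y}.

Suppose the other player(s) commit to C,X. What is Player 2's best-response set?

u_2(P vs C,X) = 2
u_2(Q vs C,X) = 3
u_2(R vs C,X) = 2
u_2(S vs C,X) = 4
max payoff 4 at {S}

P2 best: {S}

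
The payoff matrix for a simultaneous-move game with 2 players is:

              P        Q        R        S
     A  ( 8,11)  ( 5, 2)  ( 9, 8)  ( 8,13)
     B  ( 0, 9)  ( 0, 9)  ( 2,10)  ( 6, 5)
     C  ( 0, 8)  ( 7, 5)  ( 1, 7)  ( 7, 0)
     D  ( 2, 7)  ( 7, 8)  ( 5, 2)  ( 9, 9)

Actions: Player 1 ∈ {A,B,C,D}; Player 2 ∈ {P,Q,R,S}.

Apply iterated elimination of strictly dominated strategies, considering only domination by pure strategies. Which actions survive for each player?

P1 drop B (A beats it: P:8>0 Q:5>0 R:9>2 S:8>6)
P2 drop R (P beats it: A:11>8 C:8>7 D:7>2)
P1→{A,C,D} P2→{P,Q,S}

Remaining: P1:{A,C,D} P2:{P,Q,S}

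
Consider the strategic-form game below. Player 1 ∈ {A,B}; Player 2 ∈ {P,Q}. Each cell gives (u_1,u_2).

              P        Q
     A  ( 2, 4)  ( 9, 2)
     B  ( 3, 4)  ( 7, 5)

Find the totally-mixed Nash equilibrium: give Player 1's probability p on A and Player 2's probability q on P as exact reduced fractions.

P1 indiff ⇒ q·2+(1-q)·9 = q·3+(1-q)·7 ⇒ q(-1) = (1-q)(-2) ⇒ q = 2/3
P2 indiff ⇒ p·4+(1-p)·4 = p·2+(1-p)·5 ⇒ p(2) = (1-p)(1) ⇒ p = 1/3

P1 mixes 1/3 on A; P2 mixes 2/3 on P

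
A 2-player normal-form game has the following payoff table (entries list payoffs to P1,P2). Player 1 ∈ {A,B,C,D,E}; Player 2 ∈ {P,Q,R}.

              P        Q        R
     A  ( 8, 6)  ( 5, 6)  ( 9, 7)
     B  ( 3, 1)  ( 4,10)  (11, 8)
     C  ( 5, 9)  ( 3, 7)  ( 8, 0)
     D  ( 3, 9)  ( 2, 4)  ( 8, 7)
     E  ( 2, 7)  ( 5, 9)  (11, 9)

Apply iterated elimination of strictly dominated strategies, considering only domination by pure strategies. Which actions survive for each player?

Survivors P1:{A,B,E} P2:{Q,R}

P1 drop C (A beats it: P:8>5 Q:5>3 R:9>8)
P1 drop D (A beats it: P:8>3 Q:5>2 R:9>8)
P2 drop P (R beats it: A:7>6 B:8>1 E:9>7)
P1→{A,B,E} P2→{Q,R}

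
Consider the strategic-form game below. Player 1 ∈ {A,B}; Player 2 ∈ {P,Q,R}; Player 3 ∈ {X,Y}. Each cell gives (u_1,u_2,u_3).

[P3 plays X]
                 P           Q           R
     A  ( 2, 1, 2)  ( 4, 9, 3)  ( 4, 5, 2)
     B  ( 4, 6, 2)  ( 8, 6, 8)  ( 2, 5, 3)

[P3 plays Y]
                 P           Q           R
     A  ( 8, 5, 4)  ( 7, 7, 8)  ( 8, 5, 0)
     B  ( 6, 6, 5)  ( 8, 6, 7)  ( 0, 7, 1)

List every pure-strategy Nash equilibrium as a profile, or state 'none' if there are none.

Nash profiles: (B,Q,X)

(A,P,X): not NE [P1→B gives 4>2; P2→Q gives 9>1; P3→Y gives 4>2]
(A,P,Y): not NE [P2→Q gives 7>5]
(A,Q,X): not NE [P1→B gives 8>4; P3→Y gives 8>3]
(A,Q,Y): not NE [P1→B gives 8>7]
(A,R,X): not NE [P2→Q gives 9>5]
(A,R,Y): not NE [P2→Q gives 7>5; P3→X gives 2>0]
(B,P,X): not NE [P3→Y gives 5>2]
(B,P,Y): not NE [P1→A gives 8>6; P2→R gives 7>6]
(B,Q,X): NE
(B,Q,Y): not NE [P2→R gives 7>6; P3→X gives 8>7]
(B,R,X): not NE [P1→A gives 4>2; P2→Q gives 6>5]
(B,R,Y): not NE [P1→A gives 8>0; P3→X gives 3>1]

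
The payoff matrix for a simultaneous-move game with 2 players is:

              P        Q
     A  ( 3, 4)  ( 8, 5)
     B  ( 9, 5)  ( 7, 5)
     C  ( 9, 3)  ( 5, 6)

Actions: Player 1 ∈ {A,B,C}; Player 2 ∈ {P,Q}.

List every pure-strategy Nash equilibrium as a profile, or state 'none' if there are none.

NE set: (A,Q), (B,P)

(A,P): not NE [P1→C gives 9>3; P2→Q gives 5>4]
(A,Q): NE
(B,P): NE
(B,Q): not NE [P1→A gives 8>7]
(C,P): not NE [P2→Q gives 6>3]
(C,Q): not NE [P1→A gives 8>5]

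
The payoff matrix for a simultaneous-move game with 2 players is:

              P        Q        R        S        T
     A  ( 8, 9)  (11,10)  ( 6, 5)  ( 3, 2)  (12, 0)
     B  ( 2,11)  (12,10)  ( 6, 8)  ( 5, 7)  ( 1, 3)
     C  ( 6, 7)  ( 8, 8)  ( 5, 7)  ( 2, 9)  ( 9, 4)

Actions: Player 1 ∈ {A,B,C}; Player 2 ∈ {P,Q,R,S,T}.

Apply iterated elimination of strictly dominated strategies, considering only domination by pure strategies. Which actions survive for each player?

Remaining: P1:{A,B} P2:{P,Q}

P1 drop C (A beats it: P:8>6 Q:11>8 R:6>5 S:3>2 T:12>9)
P2 drop R (P beats it: A:9>5 B:11>8)
P2 drop S (P beats it: A:9>2 B:11>7)
P2 drop T (P beats it: A:9>0 B:11>3)
P1→{A,B} P2→{P,Q}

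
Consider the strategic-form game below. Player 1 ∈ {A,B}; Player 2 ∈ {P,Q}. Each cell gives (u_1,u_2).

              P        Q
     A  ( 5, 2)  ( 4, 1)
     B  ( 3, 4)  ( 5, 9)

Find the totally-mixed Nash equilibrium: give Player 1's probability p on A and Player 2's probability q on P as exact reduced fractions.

p=5/6, q=1/3

P1 indiff ⇒ q·5+(1-q)·4 = q·3+(1-q)·5 ⇒ q(2) = (1-q)(1) ⇒ q = 1/3
P2 indiff ⇒ p·2+(1-p)·4 = p·1+(1-p)·9 ⇒ p(1) = (1-p)(5) ⇒ p = 5/6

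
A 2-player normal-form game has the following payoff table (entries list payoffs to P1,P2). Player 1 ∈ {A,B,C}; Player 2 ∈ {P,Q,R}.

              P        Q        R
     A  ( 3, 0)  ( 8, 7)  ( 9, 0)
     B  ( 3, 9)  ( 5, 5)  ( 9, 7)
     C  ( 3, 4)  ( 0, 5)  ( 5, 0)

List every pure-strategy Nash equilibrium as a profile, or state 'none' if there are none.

(A,P): not NE [P2→Q gives 7>0]
(A,Q): NE
(A,R): not NE [P2→Q gives 7>0]
(B,P): NE
(B,Q): not NE [P1→A gives 8>5; P2→P gives 9>5]
(B,R): not NE [P2→P gives 9>7]
(C,P): not NE [P2→Q gives 5>4]
(C,Q): not NE [P1→A gives 8>0]
(C,R): not NE [P1→B gives 9>5; P2→Q gives 5>0]

Nash profiles: (A,Q), (B,P)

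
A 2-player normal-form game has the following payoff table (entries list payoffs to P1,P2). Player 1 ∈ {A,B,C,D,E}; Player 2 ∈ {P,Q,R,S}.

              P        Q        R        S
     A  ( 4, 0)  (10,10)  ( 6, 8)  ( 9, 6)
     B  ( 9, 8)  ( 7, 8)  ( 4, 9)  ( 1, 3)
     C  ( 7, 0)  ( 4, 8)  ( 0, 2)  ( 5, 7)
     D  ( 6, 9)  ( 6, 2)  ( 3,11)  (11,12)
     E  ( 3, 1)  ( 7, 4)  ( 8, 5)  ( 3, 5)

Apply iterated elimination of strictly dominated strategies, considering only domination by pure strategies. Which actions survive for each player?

IESDS → P1:{A,D,E} P2:{Q,R,S}

P2 drop P (R beats it: A:8>0 B:9>8 C:2>0 D:11>9 E:5>1)
P1 drop B (A beats it: Q:10>7 R:6>4 S:9>1)
P1 drop C (A beats it: Q:10>4 R:6>0 S:9>5)
P1→{A,D,E} P2→{Q,R,S}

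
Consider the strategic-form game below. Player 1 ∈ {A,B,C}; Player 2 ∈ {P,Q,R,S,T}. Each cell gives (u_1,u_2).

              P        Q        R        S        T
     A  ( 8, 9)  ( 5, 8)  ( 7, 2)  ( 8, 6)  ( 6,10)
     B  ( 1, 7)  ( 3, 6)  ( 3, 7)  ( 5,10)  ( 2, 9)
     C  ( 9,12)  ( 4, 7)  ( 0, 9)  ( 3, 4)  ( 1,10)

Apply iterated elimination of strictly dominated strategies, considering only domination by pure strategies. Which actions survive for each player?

P1 drop B (A beats it: P:8>1 Q:5>3 R:7>3 S:8>5 T:6>2)
P2 drop Q (P beats it: A:9>8 C:12>7)
P2 drop R (P beats it: A:9>2 C:12>9)
P2 drop S (P beats it: A:9>6 C:12>4)
P1→{A,C} P2→{P,T}

Survivors P1:{A,C} P2:{P,T}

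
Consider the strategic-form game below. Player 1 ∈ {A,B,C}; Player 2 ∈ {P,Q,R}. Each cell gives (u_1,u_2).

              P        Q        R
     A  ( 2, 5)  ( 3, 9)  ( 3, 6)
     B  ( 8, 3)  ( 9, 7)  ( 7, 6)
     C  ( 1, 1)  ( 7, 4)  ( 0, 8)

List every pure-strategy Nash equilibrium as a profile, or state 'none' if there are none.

(A,P): not NE [P1→B gives 8>2; P2→Q gives 9>5]
(A,Q): not NE [P1→B gives 9>3]
(A,R): not NE [P1→B gives 7>3; P2→Q gives 9>6]
(B,P): not NE [P2→Q gives 7>3]
(B,Q): NE
(B,R): not NE [P2→Q gives 7>6]
(C,P): not NE [P1→B gives 8>1; P2→R gives 8>1]
(C,Q): not NE [P1→B gives 9>7; P2→R gives 8>4]
(C,R): not NE [P1→B gives 7>0]

Nash profiles: (B,Q)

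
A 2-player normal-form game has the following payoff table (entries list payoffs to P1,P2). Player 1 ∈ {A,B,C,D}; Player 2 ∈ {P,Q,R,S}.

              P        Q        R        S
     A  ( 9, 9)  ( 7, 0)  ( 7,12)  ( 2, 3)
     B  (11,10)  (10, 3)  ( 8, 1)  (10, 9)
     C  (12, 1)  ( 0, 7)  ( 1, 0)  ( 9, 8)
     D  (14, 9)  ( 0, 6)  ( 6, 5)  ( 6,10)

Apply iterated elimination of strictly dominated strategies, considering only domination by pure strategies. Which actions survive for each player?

P1 drop A (B beats it: P:11>9 Q:10>7 R:8>7 S:10>2)
P2 drop Q (S beats it: B:9>3 C:8>7 D:10>6)
P2 drop R (P beats it: B:10>1 C:1>0 D:9>5)
P1→{B,C,D} P2→{P,S}

Remaining: P1:{B,C,D} P2:{P,S}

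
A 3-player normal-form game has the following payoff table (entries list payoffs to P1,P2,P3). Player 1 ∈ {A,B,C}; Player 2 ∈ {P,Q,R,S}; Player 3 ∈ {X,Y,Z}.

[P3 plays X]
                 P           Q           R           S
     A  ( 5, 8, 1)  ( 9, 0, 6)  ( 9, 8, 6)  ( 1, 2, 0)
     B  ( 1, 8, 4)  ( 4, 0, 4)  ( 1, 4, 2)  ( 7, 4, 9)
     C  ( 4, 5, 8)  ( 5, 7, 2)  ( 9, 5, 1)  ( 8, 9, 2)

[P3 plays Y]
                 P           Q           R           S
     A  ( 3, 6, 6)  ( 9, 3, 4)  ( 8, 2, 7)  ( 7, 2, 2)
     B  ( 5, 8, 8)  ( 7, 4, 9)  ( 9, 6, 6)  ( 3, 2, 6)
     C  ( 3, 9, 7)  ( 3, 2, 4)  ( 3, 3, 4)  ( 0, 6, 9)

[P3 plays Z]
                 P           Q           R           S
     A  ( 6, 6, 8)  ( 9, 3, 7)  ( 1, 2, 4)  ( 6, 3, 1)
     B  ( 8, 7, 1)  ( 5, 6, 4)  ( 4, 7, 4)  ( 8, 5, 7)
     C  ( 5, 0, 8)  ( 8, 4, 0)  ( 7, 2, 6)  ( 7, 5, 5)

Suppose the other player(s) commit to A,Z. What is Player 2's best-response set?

u_2(P vs A,Z) = 6
u_2(Q vs A,Z) = 3
u_2(R vs A,Z) = 2
u_2(S vs A,Z) = 3
max payoff 6 at {P}

argmax u_2 = {P}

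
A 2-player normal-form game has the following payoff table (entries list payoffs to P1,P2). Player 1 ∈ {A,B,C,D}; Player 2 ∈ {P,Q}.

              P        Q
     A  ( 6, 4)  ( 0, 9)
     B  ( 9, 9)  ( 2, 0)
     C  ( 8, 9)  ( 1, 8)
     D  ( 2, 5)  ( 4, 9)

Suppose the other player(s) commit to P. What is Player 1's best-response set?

u_1(A vs P) = 6
u_1(B vs P) = 9
u_1(C vs P) = 8
u_1(D vs P) = 2
max payoff 9 at {B}

P1 best: {B}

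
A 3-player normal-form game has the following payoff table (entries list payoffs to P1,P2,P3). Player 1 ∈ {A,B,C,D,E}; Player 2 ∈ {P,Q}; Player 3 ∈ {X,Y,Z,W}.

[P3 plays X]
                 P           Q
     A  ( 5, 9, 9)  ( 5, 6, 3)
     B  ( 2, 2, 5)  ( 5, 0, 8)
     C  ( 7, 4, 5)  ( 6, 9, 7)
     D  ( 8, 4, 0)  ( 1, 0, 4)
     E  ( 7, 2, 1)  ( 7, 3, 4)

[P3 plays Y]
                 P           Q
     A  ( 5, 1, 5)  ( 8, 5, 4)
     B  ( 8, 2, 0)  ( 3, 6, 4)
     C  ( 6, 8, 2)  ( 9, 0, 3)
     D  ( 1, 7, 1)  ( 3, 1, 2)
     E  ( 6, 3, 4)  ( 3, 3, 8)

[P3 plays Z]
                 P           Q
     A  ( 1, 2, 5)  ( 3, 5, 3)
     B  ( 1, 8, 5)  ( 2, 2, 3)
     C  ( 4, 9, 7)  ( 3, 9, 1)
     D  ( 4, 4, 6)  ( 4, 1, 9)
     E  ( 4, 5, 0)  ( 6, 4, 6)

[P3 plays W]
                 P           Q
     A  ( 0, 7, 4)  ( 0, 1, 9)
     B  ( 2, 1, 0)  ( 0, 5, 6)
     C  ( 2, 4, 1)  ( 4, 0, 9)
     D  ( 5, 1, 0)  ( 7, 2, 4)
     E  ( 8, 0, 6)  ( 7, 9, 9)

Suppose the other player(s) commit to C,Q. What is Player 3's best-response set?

u_3(X vs C,Q) = 7
u_3(Y vs C,Q) = 3
u_3(Z vs C,Q) = 1
u_3(W vs C,Q) = 9
max payoff 9 at {W}

P3 best: {W}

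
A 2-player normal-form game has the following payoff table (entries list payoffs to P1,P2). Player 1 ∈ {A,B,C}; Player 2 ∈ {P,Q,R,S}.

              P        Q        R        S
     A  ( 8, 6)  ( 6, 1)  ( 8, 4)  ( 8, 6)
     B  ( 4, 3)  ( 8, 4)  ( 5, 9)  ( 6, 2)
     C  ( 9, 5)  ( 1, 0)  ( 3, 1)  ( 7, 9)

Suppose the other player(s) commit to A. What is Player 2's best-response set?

argmax u_2 = {P,S}

u_2(P vs A) = 6
u_2(Q vs A) = 1
u_2(R vs A) = 4
u_2(S vs A) = 6
max payoff 6 at {P,S}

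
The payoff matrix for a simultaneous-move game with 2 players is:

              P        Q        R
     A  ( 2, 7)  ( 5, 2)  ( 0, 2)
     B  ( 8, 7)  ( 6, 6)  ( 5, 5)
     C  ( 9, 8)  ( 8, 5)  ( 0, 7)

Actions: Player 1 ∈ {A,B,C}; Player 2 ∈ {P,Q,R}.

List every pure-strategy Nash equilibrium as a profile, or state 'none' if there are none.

(A,P): not NE [P1→C gives 9>2]
(A,Q): not NE [P1→C gives 8>5; P2→P gives 7>2]
(A,R): not NE [P1→B gives 5>0; P2→P gives 7>2]
(B,P): not NE [P1→C gives 9>8]
(B,Q): not NE [P1→C gives 8>6; P2→P gives 7>6]
(B,R): not NE [P2→P gives 7>5]
(C,P): NE
(C,Q): not NE [P2→P gives 8>5]
(C,R): not NE [P1→B gives 5>0; P2→P gives 8>7]

PSNE = {(C,P)}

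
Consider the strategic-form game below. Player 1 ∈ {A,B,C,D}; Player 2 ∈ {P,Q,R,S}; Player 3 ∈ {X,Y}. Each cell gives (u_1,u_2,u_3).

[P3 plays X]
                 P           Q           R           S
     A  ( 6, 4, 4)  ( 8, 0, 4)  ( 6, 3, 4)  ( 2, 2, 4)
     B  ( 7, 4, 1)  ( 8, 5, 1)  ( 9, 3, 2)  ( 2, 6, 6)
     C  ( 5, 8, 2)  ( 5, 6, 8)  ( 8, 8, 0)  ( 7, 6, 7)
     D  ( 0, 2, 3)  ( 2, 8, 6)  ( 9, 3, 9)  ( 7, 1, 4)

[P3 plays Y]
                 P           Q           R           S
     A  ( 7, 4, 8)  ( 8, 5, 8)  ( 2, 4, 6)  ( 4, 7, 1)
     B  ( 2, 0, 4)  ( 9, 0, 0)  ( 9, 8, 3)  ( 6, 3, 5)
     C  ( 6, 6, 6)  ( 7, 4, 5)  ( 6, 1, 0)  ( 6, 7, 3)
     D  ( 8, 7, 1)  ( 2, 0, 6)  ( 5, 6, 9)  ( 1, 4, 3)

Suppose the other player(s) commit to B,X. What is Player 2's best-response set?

u_2(P vs B,X) = 4
u_2(Q vs B,X) = 5
u_2(R vs B,X) = 3
u_2(S vs B,X) = 6
max payoff 6 at {S}

BR_2 = {S}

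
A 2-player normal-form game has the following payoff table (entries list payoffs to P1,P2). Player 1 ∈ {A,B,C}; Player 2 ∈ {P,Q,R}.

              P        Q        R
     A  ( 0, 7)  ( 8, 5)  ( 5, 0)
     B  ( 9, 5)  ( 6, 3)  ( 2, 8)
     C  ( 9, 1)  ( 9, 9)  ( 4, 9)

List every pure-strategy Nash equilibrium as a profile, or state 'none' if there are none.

(A,P): not NE [P1→C gives 9>0]
(A,Q): not NE [P1→C gives 9>8; P2→P gives 7>5]
(A,R): not NE [P2→P gives 7>0]
(B,P): not NE [P2→R gives 8>5]
(B,Q): not NE [P1→C gives 9>6; P2→R gives 8>3]
(B,R): not NE [P1→A gives 5>2]
(C,P): not NE [P2→R gives 9>1]
(C,Q): NE
(C,R): not NE [P1→A gives 5>4]

Nash profiles: (C,Q)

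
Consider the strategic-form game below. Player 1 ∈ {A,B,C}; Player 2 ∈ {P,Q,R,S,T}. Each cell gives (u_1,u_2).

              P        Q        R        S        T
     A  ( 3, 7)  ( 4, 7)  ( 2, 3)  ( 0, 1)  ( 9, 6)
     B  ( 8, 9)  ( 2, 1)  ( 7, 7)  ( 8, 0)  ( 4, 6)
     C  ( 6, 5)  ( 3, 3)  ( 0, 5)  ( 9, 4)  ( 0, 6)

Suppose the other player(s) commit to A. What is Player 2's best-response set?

u_2(P vs A) = 7
u_2(Q vs A) = 7
u_2(R vs A) = 3
u_2(S vs A) = 1
u_2(T vs A) = 6
max payoff 7 at {P,Q}

BR_2 = {P,Q}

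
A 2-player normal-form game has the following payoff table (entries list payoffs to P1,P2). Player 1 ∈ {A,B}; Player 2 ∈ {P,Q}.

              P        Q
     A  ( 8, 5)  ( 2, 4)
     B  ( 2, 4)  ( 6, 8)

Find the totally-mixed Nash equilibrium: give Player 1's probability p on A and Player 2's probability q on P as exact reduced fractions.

P1 indiff ⇒ q·8+(1-q)·2 = q·2+(1-q)·6 ⇒ q(6) = (1-q)(4) ⇒ q = 2/5
P2 indiff ⇒ p·5+(1-p)·4 = p·4+(1-p)·8 ⇒ p(1) = (1-p)(4) ⇒ p = 4/5

p=4/5, q=2/5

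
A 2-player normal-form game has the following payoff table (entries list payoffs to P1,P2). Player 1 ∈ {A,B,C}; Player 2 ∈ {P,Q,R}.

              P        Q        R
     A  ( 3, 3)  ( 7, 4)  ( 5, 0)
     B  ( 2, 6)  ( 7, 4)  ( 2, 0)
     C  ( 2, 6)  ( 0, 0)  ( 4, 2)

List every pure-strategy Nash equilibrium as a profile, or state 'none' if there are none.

PSNE = {(A,Q)}

(A,P): not NE [P2→Q gives 4>3]
(A,Q): NE
(A,R): not NE [P2→Q gives 4>0]
(B,P): not NE [P1→A gives 3>2]
(B,Q): not NE [P2→P gives 6>4]
(B,R): not NE [P1→A gives 5>2; P2→P gives 6>0]
(C,P): not NE [P1→A gives 3>2]
(C,Q): not NE [P1→B gives 7>0; P2→P gives 6>0]
(C,R): not NE [P1→A gives 5>4; P2→P gives 6>2]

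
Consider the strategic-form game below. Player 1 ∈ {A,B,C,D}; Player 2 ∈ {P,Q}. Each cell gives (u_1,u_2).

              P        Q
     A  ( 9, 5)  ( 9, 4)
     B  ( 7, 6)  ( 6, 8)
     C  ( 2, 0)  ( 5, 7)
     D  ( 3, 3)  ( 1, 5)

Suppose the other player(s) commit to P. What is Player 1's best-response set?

u_1(A vs P) = 9
u_1(B vs P) = 7
u_1(C vs P) = 2
u_1(D vs P) = 3
max payoff 9 at {A}

argmax u_1 = {A}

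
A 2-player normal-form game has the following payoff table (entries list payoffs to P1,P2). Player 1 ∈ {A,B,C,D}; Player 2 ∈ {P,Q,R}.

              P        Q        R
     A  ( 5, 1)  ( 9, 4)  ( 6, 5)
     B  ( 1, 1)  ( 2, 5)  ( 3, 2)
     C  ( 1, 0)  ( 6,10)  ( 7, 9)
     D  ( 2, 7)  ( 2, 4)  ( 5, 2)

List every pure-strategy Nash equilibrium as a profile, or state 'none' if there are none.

No pure NE.

(A,P): not NE [P2→R gives 5>1]
(A,Q): not NE [P2→R gives 5>4]
(A,R): not NE [P1→C gives 7>6]
(B,P): not NE [P1→A gives 5>1; P2→Q gives 5>1]
(B,Q): not NE [P1→A gives 9>2]
(B,R): not NE [P1→C gives 7>3; P2→Q gives 5>2]
(C,P): not NE [P1→A gives 5>1; P2→Q gives 10>0]
(C,Q): not NE [P1→A gives 9>6]
(C,R): not NE [P2→Q gives 10>9]
(D,P): not NE [P1→A gives 5>2]
(D,Q): not NE [P1→A gives 9>2; P2→P gives 7>4]
(D,R): not NE [P1→C gives 7>5; P2→P gives 7>2]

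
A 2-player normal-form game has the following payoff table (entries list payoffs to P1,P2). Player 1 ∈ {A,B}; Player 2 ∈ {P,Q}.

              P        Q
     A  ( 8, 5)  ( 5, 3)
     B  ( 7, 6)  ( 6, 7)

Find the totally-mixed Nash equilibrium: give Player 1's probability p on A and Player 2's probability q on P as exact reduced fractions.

(p,q) = (1/3, 1/2)

P1 indiff ⇒ q·8+(1-q)·5 = q·7+(1-q)·6 ⇒ q(1) = (1-q)(1) ⇒ q = 1/2
P2 indiff ⇒ p·5+(1-p)·6 = p·3+(1-p)·7 ⇒ p(2) = (1-p)(1) ⇒ p = 1/3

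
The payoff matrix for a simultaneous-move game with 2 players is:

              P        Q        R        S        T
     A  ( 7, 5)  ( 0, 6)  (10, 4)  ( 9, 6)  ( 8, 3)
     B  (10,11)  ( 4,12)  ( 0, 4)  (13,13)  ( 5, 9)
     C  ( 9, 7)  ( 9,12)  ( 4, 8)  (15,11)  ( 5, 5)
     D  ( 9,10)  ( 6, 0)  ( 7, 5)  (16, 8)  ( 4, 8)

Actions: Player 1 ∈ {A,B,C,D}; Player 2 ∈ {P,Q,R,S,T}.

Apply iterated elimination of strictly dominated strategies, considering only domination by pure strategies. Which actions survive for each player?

P2 drop R (S beats it: A:6>4 B:13>4 C:11>8 D:8>5)
P2 drop T (P beats it: A:5>3 B:11>9 C:7>5 D:10>8)
P1 drop A (B beats it: P:10>7 Q:4>0 S:13>9)
P1→{B,C,D} P2→{P,Q,S}

Survivors P1:{B,C,D} P2:{P,Q,S}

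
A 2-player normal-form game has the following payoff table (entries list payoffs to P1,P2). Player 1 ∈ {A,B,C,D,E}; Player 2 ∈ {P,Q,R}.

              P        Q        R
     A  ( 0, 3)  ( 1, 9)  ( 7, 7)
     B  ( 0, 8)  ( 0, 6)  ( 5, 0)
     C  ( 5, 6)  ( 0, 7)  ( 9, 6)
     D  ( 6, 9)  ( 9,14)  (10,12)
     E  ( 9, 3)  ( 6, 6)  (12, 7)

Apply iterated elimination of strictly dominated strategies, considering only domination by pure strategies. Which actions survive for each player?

P1 drop A (D beats it: P:6>0 Q:9>1 R:10>7)
P1 drop B (D beats it: P:6>0 Q:9>0 R:10>5)
P1 drop C (D beats it: P:6>5 Q:9>0 R:10>9)
P2 drop P (Q beats it: D:14>9 E:6>3)
P1→{D,E} P2→{Q,R}

Remaining: P1:{D,E} P2:{Q,R}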